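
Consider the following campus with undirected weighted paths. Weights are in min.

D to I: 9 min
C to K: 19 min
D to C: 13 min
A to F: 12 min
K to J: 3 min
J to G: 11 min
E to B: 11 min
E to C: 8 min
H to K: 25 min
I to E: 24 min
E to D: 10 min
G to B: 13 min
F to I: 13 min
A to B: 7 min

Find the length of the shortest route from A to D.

28 min

Candidate routes:
A → B → E → C → D: 7+11+8+13 = 39
A → F → I → D: 12+13+9 = 34
A → B → E → D: 7+11+10 = 28
Cheapest is A → B → E → D at 28 min.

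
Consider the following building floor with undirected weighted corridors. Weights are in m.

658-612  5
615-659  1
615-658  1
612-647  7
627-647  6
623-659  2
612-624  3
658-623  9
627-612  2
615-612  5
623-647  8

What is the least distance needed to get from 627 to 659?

Compare a few routes:
627 → 612 → 658 → 615 → 659: 2+5+1+1 = 9
627 → 647 → 623 → 659: 6+8+2 = 16
627 → 612 → 615 → 659: 2+5+1 = 8
The minimum is 8 m via 627 → 612 → 615 → 659.

8 m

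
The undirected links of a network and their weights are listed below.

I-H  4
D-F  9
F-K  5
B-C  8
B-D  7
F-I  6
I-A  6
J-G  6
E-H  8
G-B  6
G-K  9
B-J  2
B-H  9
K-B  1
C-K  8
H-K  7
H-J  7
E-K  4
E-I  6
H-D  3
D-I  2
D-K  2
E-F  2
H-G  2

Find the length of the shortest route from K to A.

10

Compare a few routes:
K - D - I - A: 2+2+6 = 10
K - B - D - I - A: 1+7+2+6 = 16
K - D - H - I - A: 2+3+4+6 = 15
Cheapest is K - D - I - A at 10.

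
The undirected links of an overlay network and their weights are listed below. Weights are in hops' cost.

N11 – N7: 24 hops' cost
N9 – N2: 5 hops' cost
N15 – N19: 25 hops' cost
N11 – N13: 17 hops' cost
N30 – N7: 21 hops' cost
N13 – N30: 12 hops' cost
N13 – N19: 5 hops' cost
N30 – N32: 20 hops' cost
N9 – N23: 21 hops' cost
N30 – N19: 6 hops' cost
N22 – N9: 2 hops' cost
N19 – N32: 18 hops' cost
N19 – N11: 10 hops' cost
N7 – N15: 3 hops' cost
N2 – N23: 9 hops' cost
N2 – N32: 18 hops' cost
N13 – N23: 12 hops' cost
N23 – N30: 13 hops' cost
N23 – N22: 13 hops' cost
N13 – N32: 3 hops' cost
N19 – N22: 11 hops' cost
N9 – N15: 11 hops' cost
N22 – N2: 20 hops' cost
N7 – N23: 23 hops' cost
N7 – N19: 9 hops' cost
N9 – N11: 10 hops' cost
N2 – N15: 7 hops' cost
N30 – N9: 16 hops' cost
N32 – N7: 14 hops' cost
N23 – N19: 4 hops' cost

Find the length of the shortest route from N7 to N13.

14 hops' cost

Running Dijkstra from N7:
N7: 0
N15: 3  (via N7)
N19: 9  (via N7)
N2: 10  (via N15)
N23: 13  (via N19)
N13: 14  (via N19)
Shortest route: N7 → N19 → N13 = 14 hops' cost.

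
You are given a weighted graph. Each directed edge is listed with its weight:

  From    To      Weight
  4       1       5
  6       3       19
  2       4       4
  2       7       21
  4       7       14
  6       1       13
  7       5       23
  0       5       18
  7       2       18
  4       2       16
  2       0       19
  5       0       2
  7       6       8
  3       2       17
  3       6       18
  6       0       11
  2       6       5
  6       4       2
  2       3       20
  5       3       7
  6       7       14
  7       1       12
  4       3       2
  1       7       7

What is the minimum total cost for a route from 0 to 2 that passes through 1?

Best 0 to 1: 0 → 5 → 3 → 6 → 4 → 1 costing 50
Best 1 to 2: 1 → 7 → 2 costing 25
Total via 1: 50 + 25 = 75.

75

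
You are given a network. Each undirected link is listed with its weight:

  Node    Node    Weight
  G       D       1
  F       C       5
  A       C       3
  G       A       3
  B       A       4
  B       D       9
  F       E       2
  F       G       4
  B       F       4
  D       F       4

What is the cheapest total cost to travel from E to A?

9

Enumerating some paths:
E - F - D - G - A: 2+4+1+3 = 10
E - F - G - A: 2+4+3 = 9
E - F - B - A: 2+4+4 = 10
The minimum is 9 via E - F - G - A.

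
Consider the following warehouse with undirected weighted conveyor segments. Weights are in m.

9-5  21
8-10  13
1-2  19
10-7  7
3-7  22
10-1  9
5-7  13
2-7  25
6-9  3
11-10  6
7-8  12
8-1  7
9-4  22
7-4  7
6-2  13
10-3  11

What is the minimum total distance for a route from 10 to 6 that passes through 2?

Shortest 10→2: 10–1–2 = 28
Best 2 to 6: 2–6 costing 13
Total via 2: 28 + 13 = 41 m.

41 m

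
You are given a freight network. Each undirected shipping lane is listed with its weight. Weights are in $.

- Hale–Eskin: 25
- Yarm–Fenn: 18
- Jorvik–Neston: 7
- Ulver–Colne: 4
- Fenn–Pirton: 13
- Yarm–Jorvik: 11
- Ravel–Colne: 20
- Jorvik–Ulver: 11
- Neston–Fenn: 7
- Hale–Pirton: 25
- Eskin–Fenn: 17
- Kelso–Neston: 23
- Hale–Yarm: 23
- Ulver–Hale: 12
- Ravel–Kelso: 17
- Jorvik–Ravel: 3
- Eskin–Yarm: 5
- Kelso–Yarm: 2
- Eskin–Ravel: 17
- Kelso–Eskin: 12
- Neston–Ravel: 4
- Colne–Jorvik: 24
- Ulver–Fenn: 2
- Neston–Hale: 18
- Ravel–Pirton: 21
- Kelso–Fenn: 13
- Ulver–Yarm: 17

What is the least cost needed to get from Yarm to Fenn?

Compare a few routes:
Yarm - Ulver - Fenn: 17+2 = 19
Yarm - Fenn: 18 = 18
Yarm - Kelso - Fenn: 2+13 = 15
The minimum is $15 via Yarm - Kelso - Fenn.

$15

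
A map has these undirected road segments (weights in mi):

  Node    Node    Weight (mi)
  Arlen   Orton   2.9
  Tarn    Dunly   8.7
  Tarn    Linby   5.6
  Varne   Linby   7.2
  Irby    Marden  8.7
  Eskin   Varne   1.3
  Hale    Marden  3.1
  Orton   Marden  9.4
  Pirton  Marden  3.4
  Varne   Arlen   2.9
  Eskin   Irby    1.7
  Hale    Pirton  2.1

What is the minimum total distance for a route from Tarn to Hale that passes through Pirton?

30 mi

Best Tarn to Pirton: Tarn → Linby → Varne → Eskin → Irby → Marden → Pirton costing 27.9
Best Pirton to Hale: Pirton → Hale costing 2.1
Total via Pirton: 27.9 + 2.1 = 30 mi.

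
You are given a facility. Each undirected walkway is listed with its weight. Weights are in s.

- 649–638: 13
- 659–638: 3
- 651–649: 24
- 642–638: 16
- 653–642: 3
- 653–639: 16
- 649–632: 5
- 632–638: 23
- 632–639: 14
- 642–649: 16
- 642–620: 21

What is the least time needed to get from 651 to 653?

43 s

Enumerating some paths:
651 - 649 - 638 - 642 - 653: 24+13+16+3 = 56
651 - 649 - 642 - 653: 24+16+3 = 43
651 - 649 - 632 - 638 - 642 - 653: 24+5+23+16+3 = 71
651 - 649 - 632 - 639 - 653: 24+5+14+16 = 59
Cheapest is 651 - 649 - 642 - 653 at 43 s.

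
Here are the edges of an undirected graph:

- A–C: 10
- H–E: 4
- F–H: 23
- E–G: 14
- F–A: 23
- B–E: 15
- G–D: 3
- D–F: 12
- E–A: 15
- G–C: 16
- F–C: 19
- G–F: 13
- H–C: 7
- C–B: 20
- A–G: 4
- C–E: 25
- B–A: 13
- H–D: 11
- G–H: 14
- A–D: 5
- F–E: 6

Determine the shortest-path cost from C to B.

Settle nodes by increasing distance from C:
C: 0
H: 7  (via C)
A: 10  (via C)
E: 11  (via H)
G: 14  (via A)
D: 15  (via A)
F: 17  (via E)
B: 20  (via C)
Shortest route: C → B = 20.

20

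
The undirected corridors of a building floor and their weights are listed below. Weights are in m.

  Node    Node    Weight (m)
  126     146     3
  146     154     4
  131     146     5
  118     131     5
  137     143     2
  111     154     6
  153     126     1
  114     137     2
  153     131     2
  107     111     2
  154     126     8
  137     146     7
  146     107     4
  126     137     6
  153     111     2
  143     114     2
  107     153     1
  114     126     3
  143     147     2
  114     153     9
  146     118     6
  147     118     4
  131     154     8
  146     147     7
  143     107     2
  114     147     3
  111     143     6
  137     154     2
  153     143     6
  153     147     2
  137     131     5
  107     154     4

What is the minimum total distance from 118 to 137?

8 m

Settle nodes by increasing distance from 118:
118: 0
147: 4  (via 118)
131: 5  (via 118)
146: 6  (via 118)
143: 6  (via 147)
153: 6  (via 147)
107: 7  (via 153)
114: 7  (via 147)
126: 7  (via 153)
111: 8  (via 153)
137: 8  (via 143)
Shortest route: 118 → 147 → 143 → 137 = 8 m.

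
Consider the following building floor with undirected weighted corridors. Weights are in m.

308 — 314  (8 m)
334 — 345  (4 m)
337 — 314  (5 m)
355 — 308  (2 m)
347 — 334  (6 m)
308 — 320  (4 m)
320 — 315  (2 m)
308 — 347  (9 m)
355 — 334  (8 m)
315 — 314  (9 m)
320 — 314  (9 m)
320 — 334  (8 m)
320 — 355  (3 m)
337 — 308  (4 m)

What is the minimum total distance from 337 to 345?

Running Dijkstra from 337:
337: 0
308: 4  (via 337)
314: 5  (via 337)
355: 6  (via 308)
320: 8  (via 308)
315: 10  (via 320)
347: 13  (via 308)
334: 14  (via 355)
345: 18  (via 334)
Shortest route: 337–308–355–334–345 = 18 m.

18 m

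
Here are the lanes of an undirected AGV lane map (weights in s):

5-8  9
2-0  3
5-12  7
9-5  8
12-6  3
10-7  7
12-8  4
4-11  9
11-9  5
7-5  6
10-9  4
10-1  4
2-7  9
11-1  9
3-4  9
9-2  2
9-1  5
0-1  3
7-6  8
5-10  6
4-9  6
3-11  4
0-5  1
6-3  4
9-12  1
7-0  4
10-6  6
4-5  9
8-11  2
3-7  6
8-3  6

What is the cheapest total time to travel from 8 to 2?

7 s

Candidate routes:
8–11–9–2: 2+5+2 = 9
8–12–9–2: 4+1+2 = 7
Cheapest is 8–12–9–2 at 7 s.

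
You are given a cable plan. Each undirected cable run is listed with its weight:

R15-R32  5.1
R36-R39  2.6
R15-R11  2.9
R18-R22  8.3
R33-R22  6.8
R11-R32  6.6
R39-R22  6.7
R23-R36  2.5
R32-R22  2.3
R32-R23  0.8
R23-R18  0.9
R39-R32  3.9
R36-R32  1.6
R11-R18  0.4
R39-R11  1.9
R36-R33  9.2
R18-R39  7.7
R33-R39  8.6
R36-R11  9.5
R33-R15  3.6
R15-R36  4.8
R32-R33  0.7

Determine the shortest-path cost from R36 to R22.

Enumerating some paths:
R36–R32–R22: 1.6+2.3 = 3.9
R36–R23–R32–R22: 2.5+0.8+2.3 = 5.6
R36–R39–R32–R22: 2.6+3.9+2.3 = 8.8
Cheapest is R36–R32–R22 at 3.9.

3.9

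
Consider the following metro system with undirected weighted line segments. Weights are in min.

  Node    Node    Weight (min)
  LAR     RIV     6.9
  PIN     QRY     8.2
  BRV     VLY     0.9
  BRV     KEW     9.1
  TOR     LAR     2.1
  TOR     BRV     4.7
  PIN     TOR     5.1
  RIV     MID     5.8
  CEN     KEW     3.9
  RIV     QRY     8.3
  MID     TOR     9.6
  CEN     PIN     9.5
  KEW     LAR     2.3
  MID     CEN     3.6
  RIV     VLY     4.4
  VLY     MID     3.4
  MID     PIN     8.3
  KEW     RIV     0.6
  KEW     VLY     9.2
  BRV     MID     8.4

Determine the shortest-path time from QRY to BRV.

Enumerating some paths:
QRY → PIN → TOR → BRV: 8.2+5.1+4.7 = 18
QRY → RIV → KEW → LAR → TOR → BRV: 8.3+0.6+2.3+2.1+4.7 = 18
QRY → RIV → VLY → BRV: 8.3+4.4+0.9 = 13.6
Cheapest is QRY → RIV → VLY → BRV at 13.6 min.

13.6 min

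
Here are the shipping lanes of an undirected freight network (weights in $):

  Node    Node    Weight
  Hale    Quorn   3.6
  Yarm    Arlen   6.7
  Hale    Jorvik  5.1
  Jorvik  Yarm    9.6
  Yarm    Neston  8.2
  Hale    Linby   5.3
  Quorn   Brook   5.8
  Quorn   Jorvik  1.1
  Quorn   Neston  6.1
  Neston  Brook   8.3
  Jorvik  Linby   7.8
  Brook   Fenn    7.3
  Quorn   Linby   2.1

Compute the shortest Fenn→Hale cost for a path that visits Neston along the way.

Best Fenn to Neston: Fenn–Brook–Neston costing 15.6
Best Neston to Hale: Neston–Quorn–Hale costing 9.7
Total via Neston: 15.6 + 9.7 = $25.3.

$25.3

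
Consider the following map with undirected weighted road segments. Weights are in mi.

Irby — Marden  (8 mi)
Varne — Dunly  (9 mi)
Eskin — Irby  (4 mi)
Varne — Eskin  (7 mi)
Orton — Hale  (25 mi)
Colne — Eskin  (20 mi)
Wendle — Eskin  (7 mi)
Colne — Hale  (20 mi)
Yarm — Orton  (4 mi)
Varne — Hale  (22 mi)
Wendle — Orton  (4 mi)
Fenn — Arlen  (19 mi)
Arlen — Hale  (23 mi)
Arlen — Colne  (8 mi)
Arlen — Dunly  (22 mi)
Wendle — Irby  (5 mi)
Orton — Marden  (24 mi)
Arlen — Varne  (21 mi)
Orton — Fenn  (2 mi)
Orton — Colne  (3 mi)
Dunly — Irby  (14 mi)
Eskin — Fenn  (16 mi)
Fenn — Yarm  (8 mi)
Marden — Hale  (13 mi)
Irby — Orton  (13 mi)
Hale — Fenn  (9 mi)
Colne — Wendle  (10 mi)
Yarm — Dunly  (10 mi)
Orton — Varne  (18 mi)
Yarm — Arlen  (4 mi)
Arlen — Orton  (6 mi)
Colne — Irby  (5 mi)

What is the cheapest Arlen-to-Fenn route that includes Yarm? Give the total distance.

10 mi

Shortest Arlen→Yarm: Arlen → Yarm = 4
Shortest Yarm→Fenn: Yarm → Orton → Fenn = 6
Total via Yarm: 4 + 6 = 10 mi.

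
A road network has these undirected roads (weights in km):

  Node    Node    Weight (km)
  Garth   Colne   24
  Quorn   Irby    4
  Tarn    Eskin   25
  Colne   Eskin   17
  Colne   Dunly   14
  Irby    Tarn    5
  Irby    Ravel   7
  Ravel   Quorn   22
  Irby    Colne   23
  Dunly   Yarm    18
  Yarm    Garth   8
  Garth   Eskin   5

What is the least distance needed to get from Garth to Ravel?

42 km

Settle nodes by increasing distance from Garth:
Garth: 0
Eskin: 5  (via Garth)
Yarm: 8  (via Garth)
Colne: 22  (via Eskin)
Dunly: 26  (via Yarm)
Tarn: 30  (via Eskin)
Irby: 35  (via Tarn)
Quorn: 39  (via Irby)
Ravel: 42  (via Irby)
Shortest route: Garth–Eskin–Tarn–Irby–Ravel = 42 km.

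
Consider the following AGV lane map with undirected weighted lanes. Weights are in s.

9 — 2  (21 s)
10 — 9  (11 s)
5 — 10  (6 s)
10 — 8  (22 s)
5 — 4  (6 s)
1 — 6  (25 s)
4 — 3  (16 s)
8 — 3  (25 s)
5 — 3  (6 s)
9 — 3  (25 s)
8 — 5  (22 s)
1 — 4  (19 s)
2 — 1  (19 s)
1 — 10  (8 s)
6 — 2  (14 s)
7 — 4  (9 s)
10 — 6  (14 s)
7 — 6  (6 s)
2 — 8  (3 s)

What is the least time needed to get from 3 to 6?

Running Dijkstra from 3:
3: 0
5: 6  (via 3)
4: 12  (via 5)
10: 12  (via 5)
1: 20  (via 10)
7: 21  (via 4)
9: 23  (via 10)
8: 25  (via 3)
6: 26  (via 10)
Shortest route: 3–5–10–6 = 26 s.

26 s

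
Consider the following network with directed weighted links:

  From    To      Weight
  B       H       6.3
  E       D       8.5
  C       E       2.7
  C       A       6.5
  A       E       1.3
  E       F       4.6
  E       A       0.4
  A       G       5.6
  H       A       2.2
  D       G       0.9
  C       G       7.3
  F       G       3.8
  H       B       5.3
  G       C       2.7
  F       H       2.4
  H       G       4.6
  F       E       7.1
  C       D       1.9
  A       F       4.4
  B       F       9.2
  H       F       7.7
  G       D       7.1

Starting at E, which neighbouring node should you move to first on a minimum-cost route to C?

A

Enumerating some paths:
E–A–F–G–C: 0.4+4.4+3.8+2.7 = 11.3
E–A–G–C: 0.4+5.6+2.7 = 8.7
E–F–G–C: 4.6+3.8+2.7 = 11.1
E–D–G–C: 8.5+0.9+2.7 = 12.1
Cheapest is E–A–G–C at 8.7.
So from E the first move is to A.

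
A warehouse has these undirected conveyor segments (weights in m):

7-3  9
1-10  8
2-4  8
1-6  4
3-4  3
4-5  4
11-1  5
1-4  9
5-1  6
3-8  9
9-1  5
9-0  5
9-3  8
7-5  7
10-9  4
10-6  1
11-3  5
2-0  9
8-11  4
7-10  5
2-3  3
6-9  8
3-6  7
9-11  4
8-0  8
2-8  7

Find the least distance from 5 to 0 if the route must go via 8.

Shortest 5→8: 5–1–11–8 = 15
Shortest 8→0: 8–0 = 8
Total via 8: 15 + 8 = 23 m.

23 m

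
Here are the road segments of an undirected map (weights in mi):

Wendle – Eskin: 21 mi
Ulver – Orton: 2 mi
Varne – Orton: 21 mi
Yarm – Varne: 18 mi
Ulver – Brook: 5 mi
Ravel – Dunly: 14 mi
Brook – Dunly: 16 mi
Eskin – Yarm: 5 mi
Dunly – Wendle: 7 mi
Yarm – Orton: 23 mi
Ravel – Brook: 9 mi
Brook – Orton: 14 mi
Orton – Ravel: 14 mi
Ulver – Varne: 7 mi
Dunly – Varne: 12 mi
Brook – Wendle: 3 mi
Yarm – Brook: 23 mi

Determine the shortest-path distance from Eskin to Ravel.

Compare a few routes:
Eskin–Wendle–Brook–Ravel: 21+3+9 = 33
Eskin–Yarm–Orton–Ravel: 5+23+14 = 42
Eskin–Wendle–Dunly–Ravel: 21+7+14 = 42
Eskin–Yarm–Brook–Ravel: 5+23+9 = 37
The minimum is 33 mi via Eskin–Wendle–Brook–Ravel.

33 mi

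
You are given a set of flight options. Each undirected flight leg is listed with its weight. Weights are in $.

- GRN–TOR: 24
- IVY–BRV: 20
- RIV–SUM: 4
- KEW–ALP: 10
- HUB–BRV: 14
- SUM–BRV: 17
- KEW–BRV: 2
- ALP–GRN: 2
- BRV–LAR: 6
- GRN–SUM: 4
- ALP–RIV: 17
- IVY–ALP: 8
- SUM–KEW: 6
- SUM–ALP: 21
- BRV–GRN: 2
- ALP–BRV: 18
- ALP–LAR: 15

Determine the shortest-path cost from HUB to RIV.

Candidate routes:
HUB - BRV - KEW - SUM - RIV: 14+2+6+4 = 26
HUB - BRV - GRN - SUM - RIV: 14+2+4+4 = 24
HUB - BRV - GRN - ALP - RIV: 14+2+2+17 = 35
HUB - BRV - SUM - RIV: 14+17+4 = 35
Cheapest is HUB - BRV - GRN - SUM - RIV at $24.

$24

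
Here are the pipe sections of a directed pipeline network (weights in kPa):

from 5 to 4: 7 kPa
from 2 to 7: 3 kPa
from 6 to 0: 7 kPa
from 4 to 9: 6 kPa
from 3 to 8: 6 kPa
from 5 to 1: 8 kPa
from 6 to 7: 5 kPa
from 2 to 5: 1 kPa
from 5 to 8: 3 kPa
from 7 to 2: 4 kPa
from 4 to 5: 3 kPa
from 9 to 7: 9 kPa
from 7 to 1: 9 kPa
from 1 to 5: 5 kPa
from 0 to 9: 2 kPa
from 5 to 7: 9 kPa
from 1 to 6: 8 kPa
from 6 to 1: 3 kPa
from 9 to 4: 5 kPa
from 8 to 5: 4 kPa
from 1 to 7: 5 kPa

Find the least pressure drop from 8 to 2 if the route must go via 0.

42 kPa

Shortest 8→0: 8 → 5 → 1 → 6 → 0 = 27
Shortest 0→2: 0 → 9 → 7 → 2 = 15
Total via 0: 27 + 15 = 42 kPa.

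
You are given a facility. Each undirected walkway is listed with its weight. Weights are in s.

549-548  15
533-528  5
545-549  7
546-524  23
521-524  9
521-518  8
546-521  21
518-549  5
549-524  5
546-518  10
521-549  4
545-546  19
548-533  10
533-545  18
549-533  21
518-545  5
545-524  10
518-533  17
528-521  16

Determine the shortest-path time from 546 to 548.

30 s

Compare a few routes:
546 → 518 → 521 → 549 → 548: 10+8+4+15 = 37
546 → 518 → 533 → 548: 10+17+10 = 37
546 → 518 → 549 → 548: 10+5+15 = 30
546 → 518 → 545 → 549 → 548: 10+5+7+15 = 37
The minimum is 30 s via 546 → 518 → 549 → 548.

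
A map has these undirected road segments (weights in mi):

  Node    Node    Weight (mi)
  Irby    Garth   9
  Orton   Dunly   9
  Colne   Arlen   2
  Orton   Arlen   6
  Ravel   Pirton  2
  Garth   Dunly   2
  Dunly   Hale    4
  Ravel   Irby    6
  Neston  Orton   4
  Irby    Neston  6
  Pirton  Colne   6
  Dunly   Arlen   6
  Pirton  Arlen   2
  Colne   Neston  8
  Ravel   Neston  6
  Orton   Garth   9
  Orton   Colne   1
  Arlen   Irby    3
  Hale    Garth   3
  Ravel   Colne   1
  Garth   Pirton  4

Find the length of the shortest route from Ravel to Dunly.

8 mi

Enumerating some paths:
Ravel → Pirton → Garth → Dunly: 2+4+2 = 8
Ravel → Pirton → Arlen → Dunly: 2+2+6 = 10
Ravel → Colne → Arlen → Dunly: 1+2+6 = 9
The minimum is 8 mi via Ravel → Pirton → Garth → Dunly.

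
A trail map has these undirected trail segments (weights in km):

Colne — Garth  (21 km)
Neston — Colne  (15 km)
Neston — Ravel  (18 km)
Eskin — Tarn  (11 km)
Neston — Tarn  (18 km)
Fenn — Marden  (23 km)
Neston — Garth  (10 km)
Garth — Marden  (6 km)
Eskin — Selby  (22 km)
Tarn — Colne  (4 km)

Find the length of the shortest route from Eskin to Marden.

Enumerating some paths:
Eskin → Tarn → Colne → Garth → Marden: 11+4+21+6 = 42
Eskin → Tarn → Neston → Garth → Marden: 11+18+10+6 = 45
Eskin → Tarn → Colne → Neston → Garth → Marden: 11+4+15+10+6 = 46
The minimum is 42 km via Eskin → Tarn → Colne → Garth → Marden.

42 km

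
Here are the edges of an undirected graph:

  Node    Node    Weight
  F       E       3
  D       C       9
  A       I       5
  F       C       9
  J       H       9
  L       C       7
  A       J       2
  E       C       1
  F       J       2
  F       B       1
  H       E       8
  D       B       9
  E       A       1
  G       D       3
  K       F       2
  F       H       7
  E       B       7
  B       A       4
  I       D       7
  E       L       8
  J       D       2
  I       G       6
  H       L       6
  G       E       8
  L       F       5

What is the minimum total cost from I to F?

Shortest distances from I:
I: 0
A: 5  (via I)
E: 6  (via A)
G: 6  (via I)
C: 7  (via E)
D: 7  (via I)
J: 7  (via A)
B: 9  (via A)
F: 9  (via E)
Shortest route: I → A → E → F = 9.

9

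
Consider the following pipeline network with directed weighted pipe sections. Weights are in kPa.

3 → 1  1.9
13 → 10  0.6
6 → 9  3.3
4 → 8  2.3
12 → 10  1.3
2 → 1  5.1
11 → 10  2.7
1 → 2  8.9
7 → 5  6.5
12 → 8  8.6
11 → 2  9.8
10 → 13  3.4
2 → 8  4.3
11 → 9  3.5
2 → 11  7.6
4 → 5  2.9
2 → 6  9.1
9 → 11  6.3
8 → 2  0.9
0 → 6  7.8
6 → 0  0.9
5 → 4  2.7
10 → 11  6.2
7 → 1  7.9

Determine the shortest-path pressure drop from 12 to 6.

Enumerating some paths:
12 - 8 - 2 - 6: 8.6+0.9+9.1 = 18.6
12 - 10 - 11 - 2 - 6: 1.3+6.2+9.8+9.1 = 26.4
The minimum is 18.6 kPa via 12 - 8 - 2 - 6.

18.6 kPa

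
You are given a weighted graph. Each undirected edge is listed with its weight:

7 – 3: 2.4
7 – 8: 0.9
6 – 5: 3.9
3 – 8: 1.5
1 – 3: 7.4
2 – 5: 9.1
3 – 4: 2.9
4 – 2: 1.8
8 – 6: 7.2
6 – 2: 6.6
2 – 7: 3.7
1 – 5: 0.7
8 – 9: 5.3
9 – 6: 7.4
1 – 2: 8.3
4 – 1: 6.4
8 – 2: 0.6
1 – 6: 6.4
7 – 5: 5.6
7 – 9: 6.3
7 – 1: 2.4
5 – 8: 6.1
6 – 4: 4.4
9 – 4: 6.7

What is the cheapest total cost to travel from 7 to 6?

7

Candidate routes:
7 - 8 - 2 - 4 - 6: 0.9+0.6+1.8+4.4 = 7.7
7 - 1 - 5 - 6: 2.4+0.7+3.9 = 7
Cheapest is 7 - 1 - 5 - 6 at 7.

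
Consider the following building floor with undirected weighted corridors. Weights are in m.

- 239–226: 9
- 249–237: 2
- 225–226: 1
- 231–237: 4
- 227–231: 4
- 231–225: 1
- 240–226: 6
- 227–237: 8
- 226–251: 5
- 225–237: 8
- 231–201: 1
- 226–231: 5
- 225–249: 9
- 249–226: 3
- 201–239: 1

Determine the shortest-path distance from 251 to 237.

10 m

Settle nodes by increasing distance from 251:
251: 0
226: 5  (via 251)
225: 6  (via 226)
231: 7  (via 225)
201: 8  (via 231)
249: 8  (via 226)
239: 9  (via 201)
237: 10  (via 249)
Shortest route: 251 → 226 → 249 → 237 = 10 m.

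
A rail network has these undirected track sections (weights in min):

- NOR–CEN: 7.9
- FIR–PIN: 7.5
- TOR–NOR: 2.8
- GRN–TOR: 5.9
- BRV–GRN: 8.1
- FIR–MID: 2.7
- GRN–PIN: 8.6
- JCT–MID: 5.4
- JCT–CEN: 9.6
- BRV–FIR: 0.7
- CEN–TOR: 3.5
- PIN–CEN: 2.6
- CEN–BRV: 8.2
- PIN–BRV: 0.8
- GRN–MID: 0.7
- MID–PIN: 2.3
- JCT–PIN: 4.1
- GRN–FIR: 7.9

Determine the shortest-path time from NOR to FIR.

Settle nodes by increasing distance from NOR:
NOR: 0
TOR: 2.8  (via NOR)
CEN: 6.3  (via TOR)
GRN: 8.7  (via TOR)
PIN: 8.9  (via CEN)
MID: 9.4  (via GRN)
BRV: 9.7  (via PIN)
FIR: 10.4  (via BRV)
Shortest route: NOR–TOR–CEN–PIN–BRV–FIR = 10.4 min.

10.4 min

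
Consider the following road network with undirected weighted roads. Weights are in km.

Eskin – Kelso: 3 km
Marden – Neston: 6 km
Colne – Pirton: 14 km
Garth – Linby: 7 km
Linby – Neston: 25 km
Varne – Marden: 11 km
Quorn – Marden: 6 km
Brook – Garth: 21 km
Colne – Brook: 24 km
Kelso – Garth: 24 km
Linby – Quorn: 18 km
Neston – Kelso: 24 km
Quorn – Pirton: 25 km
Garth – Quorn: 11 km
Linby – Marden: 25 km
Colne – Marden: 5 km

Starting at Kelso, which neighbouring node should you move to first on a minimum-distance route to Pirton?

Candidate routes:
Kelso–Garth–Quorn–Marden–Colne–Pirton: 24+11+6+5+14 = 60
Kelso–Neston–Marden–Colne–Pirton: 24+6+5+14 = 49
Kelso–Garth–Quorn–Pirton: 24+11+25 = 60
Kelso–Neston–Marden–Quorn–Pirton: 24+6+6+25 = 61
The minimum is 49 km via Kelso–Neston–Marden–Colne–Pirton.
So from Kelso the first move is to Neston.

Neston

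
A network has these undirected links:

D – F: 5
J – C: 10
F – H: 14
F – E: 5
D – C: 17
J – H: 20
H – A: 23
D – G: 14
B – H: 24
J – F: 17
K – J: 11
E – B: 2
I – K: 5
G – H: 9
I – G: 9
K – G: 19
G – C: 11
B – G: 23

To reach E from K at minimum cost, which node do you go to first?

J

Compare a few routes:
K–J–F–E: 11+17+5 = 33
K–I–G–D–F–E: 5+9+14+5+5 = 38
Cheapest is K–J–F–E at 33.
So from K the first move is to J.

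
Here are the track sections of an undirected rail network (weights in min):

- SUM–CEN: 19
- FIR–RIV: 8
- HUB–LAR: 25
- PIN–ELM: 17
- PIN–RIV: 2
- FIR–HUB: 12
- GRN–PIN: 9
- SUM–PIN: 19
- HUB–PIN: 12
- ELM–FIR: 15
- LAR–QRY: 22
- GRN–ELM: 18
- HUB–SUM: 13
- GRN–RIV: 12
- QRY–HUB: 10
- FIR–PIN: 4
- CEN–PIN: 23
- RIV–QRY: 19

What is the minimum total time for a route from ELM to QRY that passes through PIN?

Best ELM to PIN: ELM–PIN costing 17
Best PIN to QRY: PIN–RIV–QRY costing 21
Total via PIN: 17 + 21 = 38 min.

38 min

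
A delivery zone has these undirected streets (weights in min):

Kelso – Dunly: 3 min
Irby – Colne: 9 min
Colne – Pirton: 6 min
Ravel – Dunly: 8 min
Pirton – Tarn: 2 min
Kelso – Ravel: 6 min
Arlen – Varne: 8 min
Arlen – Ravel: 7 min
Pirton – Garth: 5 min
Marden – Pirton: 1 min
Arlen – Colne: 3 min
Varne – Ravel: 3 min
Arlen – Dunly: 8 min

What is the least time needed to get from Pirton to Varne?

Candidate routes:
Pirton - Colne - Arlen - Dunly - Ravel - Varne: 6+3+8+8+3 = 28
Pirton - Colne - Arlen - Dunly - Kelso - Ravel - Varne: 6+3+8+3+6+3 = 29
Pirton - Colne - Arlen - Ravel - Varne: 6+3+7+3 = 19
Pirton - Colne - Arlen - Varne: 6+3+8 = 17
Cheapest is Pirton - Colne - Arlen - Varne at 17 min.

17 min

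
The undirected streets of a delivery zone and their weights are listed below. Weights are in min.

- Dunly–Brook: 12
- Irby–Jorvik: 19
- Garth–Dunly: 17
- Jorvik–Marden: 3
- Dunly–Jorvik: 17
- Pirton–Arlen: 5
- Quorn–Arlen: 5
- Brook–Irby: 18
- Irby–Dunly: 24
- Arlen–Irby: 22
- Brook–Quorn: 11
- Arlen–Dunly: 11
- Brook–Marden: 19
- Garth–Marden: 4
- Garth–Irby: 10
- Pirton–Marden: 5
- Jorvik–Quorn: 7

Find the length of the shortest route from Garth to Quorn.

14 min

Shortest distances from Garth:
Garth: 0
Marden: 4  (via Garth)
Jorvik: 7  (via Marden)
Pirton: 9  (via Marden)
Irby: 10  (via Garth)
Quorn: 14  (via Jorvik)
Shortest route: Garth–Marden–Jorvik–Quorn = 14 min.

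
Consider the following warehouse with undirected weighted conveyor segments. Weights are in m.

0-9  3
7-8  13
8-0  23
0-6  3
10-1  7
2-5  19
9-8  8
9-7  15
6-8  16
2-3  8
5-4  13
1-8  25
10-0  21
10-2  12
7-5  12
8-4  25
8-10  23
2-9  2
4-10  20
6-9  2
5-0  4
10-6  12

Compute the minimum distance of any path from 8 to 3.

Shortest distances from 8:
8: 0
9: 8  (via 8)
2: 10  (via 9)
6: 10  (via 9)
0: 11  (via 9)
7: 13  (via 8)
5: 15  (via 0)
3: 18  (via 2)
Shortest route: 8 → 9 → 2 → 3 = 18 m.

18 m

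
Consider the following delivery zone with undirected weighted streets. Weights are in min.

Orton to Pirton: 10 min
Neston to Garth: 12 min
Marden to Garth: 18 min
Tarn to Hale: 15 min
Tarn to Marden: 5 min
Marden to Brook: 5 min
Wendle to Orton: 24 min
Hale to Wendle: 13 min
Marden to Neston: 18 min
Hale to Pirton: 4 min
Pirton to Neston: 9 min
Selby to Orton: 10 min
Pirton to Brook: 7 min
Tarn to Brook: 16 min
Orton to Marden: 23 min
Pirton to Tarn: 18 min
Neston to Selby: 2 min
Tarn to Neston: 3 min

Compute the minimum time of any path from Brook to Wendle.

Settle nodes by increasing distance from Brook:
Brook: 0
Marden: 5  (via Brook)
Pirton: 7  (via Brook)
Tarn: 10  (via Marden)
Hale: 11  (via Pirton)
Neston: 13  (via Tarn)
Selby: 15  (via Neston)
Orton: 17  (via Pirton)
Garth: 23  (via Marden)
Wendle: 24  (via Hale)
Shortest route: Brook–Pirton–Hale–Wendle = 24 min.

24 min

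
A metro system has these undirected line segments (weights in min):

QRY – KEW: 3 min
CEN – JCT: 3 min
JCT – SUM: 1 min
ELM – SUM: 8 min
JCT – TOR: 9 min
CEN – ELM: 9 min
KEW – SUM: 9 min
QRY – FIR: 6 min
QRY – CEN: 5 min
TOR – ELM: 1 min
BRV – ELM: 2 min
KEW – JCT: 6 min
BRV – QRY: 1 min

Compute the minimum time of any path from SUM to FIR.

Shortest distances from SUM:
SUM: 0
JCT: 1  (via SUM)
CEN: 4  (via JCT)
KEW: 7  (via JCT)
ELM: 8  (via SUM)
QRY: 9  (via CEN)
TOR: 9  (via ELM)
BRV: 10  (via ELM)
FIR: 15  (via QRY)
Shortest route: SUM–JCT–CEN–QRY–FIR = 15 min.

15 min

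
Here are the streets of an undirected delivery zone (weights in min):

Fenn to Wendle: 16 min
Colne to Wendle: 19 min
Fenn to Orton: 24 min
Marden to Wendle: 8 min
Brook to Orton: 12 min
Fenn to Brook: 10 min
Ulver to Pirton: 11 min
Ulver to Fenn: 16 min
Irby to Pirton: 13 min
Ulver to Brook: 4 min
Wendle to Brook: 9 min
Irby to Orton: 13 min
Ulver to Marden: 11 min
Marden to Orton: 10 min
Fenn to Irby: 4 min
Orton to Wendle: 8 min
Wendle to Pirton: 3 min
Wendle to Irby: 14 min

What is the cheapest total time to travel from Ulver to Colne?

Enumerating some paths:
Ulver - Pirton - Wendle - Colne: 11+3+19 = 33
Ulver - Brook - Orton - Wendle - Colne: 4+12+8+19 = 43
Ulver - Marden - Wendle - Colne: 11+8+19 = 38
Ulver - Brook - Wendle - Colne: 4+9+19 = 32
The minimum is 32 min via Ulver - Brook - Wendle - Colne.

32 min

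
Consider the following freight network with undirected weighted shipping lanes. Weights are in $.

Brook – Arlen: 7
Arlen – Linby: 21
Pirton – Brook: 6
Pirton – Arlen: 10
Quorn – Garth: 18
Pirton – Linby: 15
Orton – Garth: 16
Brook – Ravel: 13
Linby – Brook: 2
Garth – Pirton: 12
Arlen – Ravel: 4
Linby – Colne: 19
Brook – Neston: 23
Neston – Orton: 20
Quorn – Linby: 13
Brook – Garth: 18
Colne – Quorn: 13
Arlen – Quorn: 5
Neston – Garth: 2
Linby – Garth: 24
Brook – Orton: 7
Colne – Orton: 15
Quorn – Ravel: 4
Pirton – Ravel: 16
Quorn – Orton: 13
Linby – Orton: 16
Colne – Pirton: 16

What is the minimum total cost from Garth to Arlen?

Running Dijkstra from Garth:
Garth: 0
Neston: 2  (via Garth)
Pirton: 12  (via Garth)
Orton: 16  (via Garth)
Quorn: 18  (via Garth)
Brook: 18  (via Garth)
Linby: 20  (via Brook)
Arlen: 22  (via Pirton)
Shortest route: Garth–Pirton–Arlen = $22.

$22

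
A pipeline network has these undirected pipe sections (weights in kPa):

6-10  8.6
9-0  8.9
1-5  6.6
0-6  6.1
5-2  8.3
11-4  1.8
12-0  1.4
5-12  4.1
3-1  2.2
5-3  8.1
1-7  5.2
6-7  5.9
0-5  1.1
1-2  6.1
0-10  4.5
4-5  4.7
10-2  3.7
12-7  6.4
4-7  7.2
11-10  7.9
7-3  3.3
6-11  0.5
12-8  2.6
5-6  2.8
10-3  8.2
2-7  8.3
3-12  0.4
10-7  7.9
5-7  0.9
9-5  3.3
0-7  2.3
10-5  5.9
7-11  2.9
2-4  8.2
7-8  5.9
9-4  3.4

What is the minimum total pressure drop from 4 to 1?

Compare a few routes:
4–11–6–5–0–12–3–1: 1.8+0.5+2.8+1.1+1.4+0.4+2.2 = 10.2
4–11–7–1: 1.8+2.9+5.2 = 9.9
4–5–0–12–3–1: 4.7+1.1+1.4+0.4+2.2 = 9.8
The minimum is 9.8 kPa via 4–5–0–12–3–1.

9.8 kPa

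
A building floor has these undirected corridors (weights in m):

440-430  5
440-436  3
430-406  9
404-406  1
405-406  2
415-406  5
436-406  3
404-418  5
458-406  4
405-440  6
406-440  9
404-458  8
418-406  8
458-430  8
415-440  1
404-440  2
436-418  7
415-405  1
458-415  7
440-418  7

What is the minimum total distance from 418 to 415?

Candidate routes:
418 → 404 → 406 → 405 → 415: 5+1+2+1 = 9
418 → 440 → 415: 7+1 = 8
The minimum is 8 m via 418 → 440 → 415.

8 m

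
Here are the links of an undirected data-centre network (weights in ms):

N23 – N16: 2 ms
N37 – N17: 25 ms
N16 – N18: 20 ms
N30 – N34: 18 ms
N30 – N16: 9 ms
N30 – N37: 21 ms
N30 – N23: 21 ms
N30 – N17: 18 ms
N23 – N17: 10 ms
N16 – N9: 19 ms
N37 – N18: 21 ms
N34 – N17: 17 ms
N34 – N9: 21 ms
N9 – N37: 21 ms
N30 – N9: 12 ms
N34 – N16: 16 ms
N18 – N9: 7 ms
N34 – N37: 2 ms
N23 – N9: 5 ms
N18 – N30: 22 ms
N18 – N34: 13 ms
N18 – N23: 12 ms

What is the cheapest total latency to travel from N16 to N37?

18 ms

Settle nodes by increasing distance from N16:
N16: 0
N23: 2  (via N16)
N9: 7  (via N23)
N30: 9  (via N16)
N17: 12  (via N23)
N18: 14  (via N23)
N34: 16  (via N16)
N37: 18  (via N34)
Shortest route: N16–N34–N37 = 18 ms.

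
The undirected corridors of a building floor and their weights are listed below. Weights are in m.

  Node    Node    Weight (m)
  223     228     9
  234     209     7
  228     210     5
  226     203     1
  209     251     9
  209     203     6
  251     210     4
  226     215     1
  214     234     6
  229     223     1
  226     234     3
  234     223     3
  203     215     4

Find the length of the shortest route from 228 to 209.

18 m

Compare a few routes:
228–210–251–209: 5+4+9 = 18
228–223–234–209: 9+3+7 = 19
228–223–234–226–203–209: 9+3+3+1+6 = 22
228–223–234–226–215–203–209: 9+3+3+1+4+6 = 26
Cheapest is 228–210–251–209 at 18 m.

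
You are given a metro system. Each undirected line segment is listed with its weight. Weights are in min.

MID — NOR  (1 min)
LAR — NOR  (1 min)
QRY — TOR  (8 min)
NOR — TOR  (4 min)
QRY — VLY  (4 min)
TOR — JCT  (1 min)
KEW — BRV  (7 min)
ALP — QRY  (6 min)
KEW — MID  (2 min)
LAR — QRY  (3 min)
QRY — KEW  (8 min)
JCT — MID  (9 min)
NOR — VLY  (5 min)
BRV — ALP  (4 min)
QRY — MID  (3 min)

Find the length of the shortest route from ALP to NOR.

Compare a few routes:
ALP → BRV → KEW → MID → NOR: 4+7+2+1 = 14
ALP → QRY → LAR → NOR: 6+3+1 = 10
The minimum is 10 min via ALP → QRY → LAR → NOR.

10 min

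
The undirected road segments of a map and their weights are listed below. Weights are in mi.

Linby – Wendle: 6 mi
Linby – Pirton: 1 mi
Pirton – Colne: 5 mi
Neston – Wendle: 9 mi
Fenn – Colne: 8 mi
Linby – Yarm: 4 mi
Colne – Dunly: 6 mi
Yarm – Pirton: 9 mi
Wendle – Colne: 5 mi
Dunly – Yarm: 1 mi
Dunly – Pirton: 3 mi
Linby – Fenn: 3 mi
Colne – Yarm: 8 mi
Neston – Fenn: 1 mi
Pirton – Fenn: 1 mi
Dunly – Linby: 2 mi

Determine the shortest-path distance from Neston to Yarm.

Candidate routes:
Neston → Fenn → Linby → Dunly → Yarm: 1+3+2+1 = 7
Neston → Fenn → Pirton → Linby → Yarm: 1+1+1+4 = 7
Neston → Fenn → Pirton → Dunly → Yarm: 1+1+3+1 = 6
The minimum is 6 mi via Neston → Fenn → Pirton → Dunly → Yarm.

6 mi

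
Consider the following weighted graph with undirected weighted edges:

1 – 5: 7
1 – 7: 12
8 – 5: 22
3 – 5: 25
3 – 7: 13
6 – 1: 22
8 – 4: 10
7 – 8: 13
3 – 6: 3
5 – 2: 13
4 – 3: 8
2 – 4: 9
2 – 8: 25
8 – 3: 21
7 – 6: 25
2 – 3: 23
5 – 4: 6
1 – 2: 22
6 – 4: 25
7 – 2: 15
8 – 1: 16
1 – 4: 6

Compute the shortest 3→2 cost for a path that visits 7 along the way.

Shortest 3→7: 3–7 = 13
Best 7 to 2: 7–2 costing 15
Total via 7: 13 + 15 = 28.

28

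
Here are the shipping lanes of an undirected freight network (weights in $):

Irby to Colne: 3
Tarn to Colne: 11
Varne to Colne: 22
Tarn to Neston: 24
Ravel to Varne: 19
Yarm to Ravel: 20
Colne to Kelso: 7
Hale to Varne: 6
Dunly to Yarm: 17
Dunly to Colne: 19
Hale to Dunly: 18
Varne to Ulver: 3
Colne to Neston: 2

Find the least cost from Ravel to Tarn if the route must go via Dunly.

Shortest Ravel→Dunly: Ravel → Yarm → Dunly = 37
Shortest Dunly→Tarn: Dunly → Colne → Tarn = 30
Total via Dunly: 37 + 30 = $67.

$67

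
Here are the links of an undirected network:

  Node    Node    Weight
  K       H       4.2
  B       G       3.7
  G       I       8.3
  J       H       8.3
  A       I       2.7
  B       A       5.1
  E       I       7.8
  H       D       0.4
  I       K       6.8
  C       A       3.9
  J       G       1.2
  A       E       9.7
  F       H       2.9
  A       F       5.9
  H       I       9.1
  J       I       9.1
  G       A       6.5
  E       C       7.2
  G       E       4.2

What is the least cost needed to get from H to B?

13.2

Candidate routes:
H–K–I–A–B: 4.2+6.8+2.7+5.1 = 18.8
H–F–A–B: 2.9+5.9+5.1 = 13.9
H–J–G–B: 8.3+1.2+3.7 = 13.2
H–I–A–B: 9.1+2.7+5.1 = 16.9
The minimum is 13.2 via H–J–G–B.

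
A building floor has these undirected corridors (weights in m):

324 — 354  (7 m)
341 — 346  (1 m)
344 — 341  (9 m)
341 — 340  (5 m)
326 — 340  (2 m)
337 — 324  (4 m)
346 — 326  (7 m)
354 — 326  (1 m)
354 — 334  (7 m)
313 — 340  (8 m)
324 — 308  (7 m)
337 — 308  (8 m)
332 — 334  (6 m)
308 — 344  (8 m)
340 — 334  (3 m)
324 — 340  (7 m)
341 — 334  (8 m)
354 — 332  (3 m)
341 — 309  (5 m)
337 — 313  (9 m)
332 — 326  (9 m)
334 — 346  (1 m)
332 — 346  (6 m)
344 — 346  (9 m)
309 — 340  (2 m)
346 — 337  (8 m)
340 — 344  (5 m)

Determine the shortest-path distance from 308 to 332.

Candidate routes:
308 → 344 → 340 → 326 → 354 → 332: 8+5+2+1+3 = 19
308 → 344 → 340 → 334 → 332: 8+5+3+6 = 22
308 → 324 → 354 → 332: 7+7+3 = 17
308 → 324 → 340 → 326 → 354 → 332: 7+7+2+1+3 = 20
The minimum is 17 m via 308 → 324 → 354 → 332.

17 m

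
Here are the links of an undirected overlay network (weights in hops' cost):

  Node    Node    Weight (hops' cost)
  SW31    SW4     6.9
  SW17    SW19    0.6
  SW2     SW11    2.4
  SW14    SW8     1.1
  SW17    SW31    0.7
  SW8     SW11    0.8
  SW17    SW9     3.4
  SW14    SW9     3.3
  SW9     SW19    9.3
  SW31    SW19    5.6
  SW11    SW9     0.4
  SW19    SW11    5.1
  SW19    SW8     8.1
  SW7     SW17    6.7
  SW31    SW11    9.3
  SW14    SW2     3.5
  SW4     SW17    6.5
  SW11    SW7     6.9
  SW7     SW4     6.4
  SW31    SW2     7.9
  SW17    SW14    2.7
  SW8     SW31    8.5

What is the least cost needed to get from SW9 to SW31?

4.1 hops' cost

Candidate routes:
SW9 → SW11 → SW8 → SW14 → SW17 → SW31: 0.4+0.8+1.1+2.7+0.7 = 5.7
SW9 → SW17 → SW31: 3.4+0.7 = 4.1
Cheapest is SW9 → SW17 → SW31 at 4.1 hops' cost.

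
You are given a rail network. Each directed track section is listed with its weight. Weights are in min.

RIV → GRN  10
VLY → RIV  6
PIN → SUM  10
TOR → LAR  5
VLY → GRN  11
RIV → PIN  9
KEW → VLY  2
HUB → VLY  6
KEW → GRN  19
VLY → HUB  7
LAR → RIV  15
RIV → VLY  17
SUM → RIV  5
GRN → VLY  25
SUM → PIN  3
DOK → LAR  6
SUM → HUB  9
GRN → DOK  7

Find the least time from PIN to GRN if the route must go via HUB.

36 min

Shortest PIN→HUB: PIN → SUM → HUB = 19
Best HUB to GRN: HUB → VLY → GRN costing 17
Total via HUB: 19 + 17 = 36 min.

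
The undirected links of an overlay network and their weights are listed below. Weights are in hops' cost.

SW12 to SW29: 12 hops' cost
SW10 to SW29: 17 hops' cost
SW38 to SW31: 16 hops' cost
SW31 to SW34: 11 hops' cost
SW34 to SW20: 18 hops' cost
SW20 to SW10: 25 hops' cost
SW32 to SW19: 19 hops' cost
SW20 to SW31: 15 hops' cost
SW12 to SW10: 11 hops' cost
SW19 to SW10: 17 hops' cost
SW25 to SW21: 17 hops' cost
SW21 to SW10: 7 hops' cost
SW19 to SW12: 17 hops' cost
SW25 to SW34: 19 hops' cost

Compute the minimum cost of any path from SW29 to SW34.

Candidate routes:
SW29 → SW12 → SW10 → SW21 → SW25 → SW34: 12+11+7+17+19 = 66
SW29 → SW10 → SW21 → SW25 → SW34: 17+7+17+19 = 60
SW29 → SW12 → SW10 → SW20 → SW34: 12+11+25+18 = 66
Cheapest is SW29 → SW10 → SW21 → SW25 → SW34 at 60 hops' cost.

60 hops' cost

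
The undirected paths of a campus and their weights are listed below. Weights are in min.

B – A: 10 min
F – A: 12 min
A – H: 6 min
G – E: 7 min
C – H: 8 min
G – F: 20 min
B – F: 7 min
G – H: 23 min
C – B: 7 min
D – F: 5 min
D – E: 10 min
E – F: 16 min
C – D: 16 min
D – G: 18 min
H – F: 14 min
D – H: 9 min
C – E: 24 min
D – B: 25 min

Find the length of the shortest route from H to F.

14 min

Running Dijkstra from H:
H: 0
A: 6  (via H)
C: 8  (via H)
D: 9  (via H)
F: 14  (via H)
Shortest route: H → F = 14 min.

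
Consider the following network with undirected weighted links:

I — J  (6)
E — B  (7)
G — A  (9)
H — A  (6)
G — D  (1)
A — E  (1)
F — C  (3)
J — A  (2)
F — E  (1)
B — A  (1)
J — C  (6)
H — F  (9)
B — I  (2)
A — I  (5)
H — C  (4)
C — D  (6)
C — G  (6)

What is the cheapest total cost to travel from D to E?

Shortest distances from D:
D: 0
G: 1  (via D)
C: 6  (via D)
F: 9  (via C)
A: 10  (via G)
E: 10  (via F)
Shortest route: D–C–F–E = 10.

10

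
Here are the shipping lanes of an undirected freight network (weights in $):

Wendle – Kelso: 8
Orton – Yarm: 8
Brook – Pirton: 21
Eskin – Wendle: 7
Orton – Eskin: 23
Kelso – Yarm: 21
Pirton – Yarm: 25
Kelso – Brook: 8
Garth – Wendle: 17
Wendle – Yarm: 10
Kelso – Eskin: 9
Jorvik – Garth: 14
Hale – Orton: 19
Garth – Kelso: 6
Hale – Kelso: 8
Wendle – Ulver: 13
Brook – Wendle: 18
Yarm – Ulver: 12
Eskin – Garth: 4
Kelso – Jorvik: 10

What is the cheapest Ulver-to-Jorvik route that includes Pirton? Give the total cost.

Shortest Ulver→Pirton: Ulver–Yarm–Pirton = 37
Best Pirton to Jorvik: Pirton–Brook–Kelso–Jorvik costing 39
Total via Pirton: 37 + 39 = $76.

$76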